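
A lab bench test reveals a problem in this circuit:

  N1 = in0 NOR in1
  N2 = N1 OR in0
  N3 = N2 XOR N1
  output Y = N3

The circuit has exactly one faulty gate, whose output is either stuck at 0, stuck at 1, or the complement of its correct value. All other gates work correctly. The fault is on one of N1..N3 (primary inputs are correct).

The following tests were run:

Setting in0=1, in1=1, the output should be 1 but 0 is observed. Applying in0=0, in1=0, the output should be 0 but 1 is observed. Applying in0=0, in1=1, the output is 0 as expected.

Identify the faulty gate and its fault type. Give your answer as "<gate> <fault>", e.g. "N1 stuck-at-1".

Fault-free values for test 1 (in0=1, in1=1): N1=0, N2=1, N3=1, giving Y=1. Observed 0.
Test 1: faults giving observed 0 are {N1 stuck-at-1, N1 inverted output, N2 stuck-at-0, N2 inverted output, N3 stuck-at-0, N3 inverted output}.
Test 2 (in0=0, in1=0): fault-free N1=1, N2=1, N3=0 → 0; observed 1. Eliminates N1 stuck-at-1, N1 inverted output, N3 stuck-at-0.
Test 3 (in0=0, in1=1): fault-free N1=0, N2=0, N3=0 → 0; observed 0. Eliminates N2 inverted output, N3 inverted output.
Only N2 stuck-at-0 is consistent with every test.

N2 stuck-at-0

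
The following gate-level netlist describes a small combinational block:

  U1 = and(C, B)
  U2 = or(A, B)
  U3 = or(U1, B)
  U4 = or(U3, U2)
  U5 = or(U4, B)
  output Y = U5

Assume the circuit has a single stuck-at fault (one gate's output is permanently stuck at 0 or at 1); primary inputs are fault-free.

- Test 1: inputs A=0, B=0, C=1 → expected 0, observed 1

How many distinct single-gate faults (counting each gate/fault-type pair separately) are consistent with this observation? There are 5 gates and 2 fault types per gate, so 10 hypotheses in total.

5

Fault-free: U1=0, U2=0, U3=0, U4=0, U5=0 → 0. Observed 1.
  U1 stuck-at-0: output 0 ✗
  U1 stuck-at-1: output 1 ✓
  U2 stuck-at-0: output 0 ✗
  U2 stuck-at-1: output 1 ✓
  U3 stuck-at-0: output 0 ✗
  U3 stuck-at-1: output 1 ✓
  U4 stuck-at-0: output 0 ✗
  U4 stuck-at-1: output 1 ✓
  U5 stuck-at-0: output 0 ✗
  U5 stuck-at-1: output 1 ✓
Consistent faults: {U1 stuck-at-1, U2 stuck-at-1, U3 stuck-at-1, U4 stuck-at-1, U5 stuck-at-1} — 5 in all.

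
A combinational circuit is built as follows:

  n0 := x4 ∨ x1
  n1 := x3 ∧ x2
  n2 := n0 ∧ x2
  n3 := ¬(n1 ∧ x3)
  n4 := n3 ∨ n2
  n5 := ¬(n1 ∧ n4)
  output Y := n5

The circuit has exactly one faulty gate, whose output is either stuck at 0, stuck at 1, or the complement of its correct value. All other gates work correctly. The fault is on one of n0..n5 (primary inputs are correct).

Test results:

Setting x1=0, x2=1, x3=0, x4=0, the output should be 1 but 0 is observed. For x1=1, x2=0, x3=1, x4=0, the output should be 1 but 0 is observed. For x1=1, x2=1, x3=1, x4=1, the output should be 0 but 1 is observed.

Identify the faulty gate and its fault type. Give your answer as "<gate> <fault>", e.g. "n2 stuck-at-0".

n5 inverted output

Fault-free values for test 1 (x1=0, x2=1, x3=0, x4=0): n0=0, n1=0, n2=0, n3=1, n4=1, n5=1, giving Y=1. Observed 0.
Test 1: faults giving observed 0 are {n1 stuck-at-1, n1 inverted output, n5 stuck-at-0, n5 inverted output}.
Test 2 (x1=1, x2=0, x3=1, x4=0): fault-free n0=1, n1=0, n2=0, n3=1, n4=1, n5=1 → 1; observed 0. Eliminates n1 stuck-at-1, n1 inverted output.
Test 3 (x1=1, x2=1, x3=1, x4=1): fault-free n0=1, n1=1, n2=1, n3=0, n4=1, n5=0 → 0; observed 1. Eliminates n5 stuck-at-0.
Only n5 inverted output is consistent with every test.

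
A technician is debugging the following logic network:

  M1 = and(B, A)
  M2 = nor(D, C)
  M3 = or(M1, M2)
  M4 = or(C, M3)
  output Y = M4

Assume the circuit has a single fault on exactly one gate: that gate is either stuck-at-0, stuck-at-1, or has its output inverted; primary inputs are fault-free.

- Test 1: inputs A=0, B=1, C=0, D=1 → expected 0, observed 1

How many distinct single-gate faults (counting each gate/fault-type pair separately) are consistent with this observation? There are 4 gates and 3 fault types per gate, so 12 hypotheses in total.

8

Fault-free: M1=0, M2=0, M3=0, M4=0 → 0. Observed 1.
  M1 stuck-at-0: output 0 ✗
  M1 stuck-at-1: output 1 ✓
  M1 inverted output: output 1 ✓
  M2 stuck-at-0: output 0 ✗
  M2 stuck-at-1: output 1 ✓
  M2 inverted output: output 1 ✓
  M3 stuck-at-0: output 0 ✗
  M3 stuck-at-1: output 1 ✓
  M3 inverted output: output 1 ✓
  M4 stuck-at-0: output 0 ✗
  M4 stuck-at-1: output 1 ✓
  M4 inverted output: output 1 ✓
Consistent faults: {M1 stuck-at-1, M1 inverted output, M2 stuck-at-1, M2 inverted output, M3 stuck-at-1, M3 inverted output, M4 stuck-at-1, M4 inverted output} — 8 in all.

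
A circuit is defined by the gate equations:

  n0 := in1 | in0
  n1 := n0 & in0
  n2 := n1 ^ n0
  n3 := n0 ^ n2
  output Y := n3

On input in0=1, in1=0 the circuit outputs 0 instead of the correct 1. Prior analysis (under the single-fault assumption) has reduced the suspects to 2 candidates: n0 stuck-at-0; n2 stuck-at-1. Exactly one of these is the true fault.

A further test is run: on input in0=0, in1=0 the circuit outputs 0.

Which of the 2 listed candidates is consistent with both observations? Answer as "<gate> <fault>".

Evaluate each candidate on input in0=0, in1=0:
  n0 stuck-at-0: n0=0 [stuck-at-0], n1=0, n2=0, n3=0 → 0 — matches
  n2 stuck-at-1: n0=0, n1=0, n2=1 [stuck-at-1], n3=1 → 1 — eliminated
Only n0 stuck-at-0 reproduces the observed 0.

n0 stuck-at-0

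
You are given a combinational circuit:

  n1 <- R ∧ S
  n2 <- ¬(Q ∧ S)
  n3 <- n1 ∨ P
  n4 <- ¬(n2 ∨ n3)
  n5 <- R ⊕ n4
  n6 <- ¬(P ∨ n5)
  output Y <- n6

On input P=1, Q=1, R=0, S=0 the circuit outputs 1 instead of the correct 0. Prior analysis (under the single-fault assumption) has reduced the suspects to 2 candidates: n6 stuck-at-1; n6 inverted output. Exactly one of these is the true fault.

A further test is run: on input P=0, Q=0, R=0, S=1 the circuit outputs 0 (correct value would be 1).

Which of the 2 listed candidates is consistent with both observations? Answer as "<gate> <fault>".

n6 inverted output

Evaluate each candidate on input P=0, Q=0, R=0, S=1:
  n6 stuck-at-1: n1=0, n2=1, n3=0, n4=0, n5=0, n6=1 [stuck-at-1] → 1 — eliminated
  n6 inverted output: n1=0, n2=1, n3=0, n4=0, n5=0, n6=0 [inverted output] → 0 — matches
Only n6 inverted output reproduces the observed 0.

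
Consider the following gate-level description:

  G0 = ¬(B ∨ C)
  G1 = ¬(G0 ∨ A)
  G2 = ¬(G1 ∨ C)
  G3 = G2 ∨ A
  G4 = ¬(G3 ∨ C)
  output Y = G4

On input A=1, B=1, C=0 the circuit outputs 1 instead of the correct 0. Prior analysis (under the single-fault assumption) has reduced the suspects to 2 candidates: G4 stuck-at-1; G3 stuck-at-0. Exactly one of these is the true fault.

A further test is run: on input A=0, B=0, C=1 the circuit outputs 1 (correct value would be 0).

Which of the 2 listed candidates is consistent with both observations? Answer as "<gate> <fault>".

Evaluate each candidate on input A=0, B=0, C=1:
  G4 stuck-at-1: G0=0, G1=1, G2=0, G3=0, G4=1 [stuck-at-1] → 1 — matches
  G3 stuck-at-0: G0=0, G1=1, G2=0, G3=0 [stuck-at-0], G4=0 → 0 — eliminated
Only G4 stuck-at-1 reproduces the observed 1.

G4 stuck-at-1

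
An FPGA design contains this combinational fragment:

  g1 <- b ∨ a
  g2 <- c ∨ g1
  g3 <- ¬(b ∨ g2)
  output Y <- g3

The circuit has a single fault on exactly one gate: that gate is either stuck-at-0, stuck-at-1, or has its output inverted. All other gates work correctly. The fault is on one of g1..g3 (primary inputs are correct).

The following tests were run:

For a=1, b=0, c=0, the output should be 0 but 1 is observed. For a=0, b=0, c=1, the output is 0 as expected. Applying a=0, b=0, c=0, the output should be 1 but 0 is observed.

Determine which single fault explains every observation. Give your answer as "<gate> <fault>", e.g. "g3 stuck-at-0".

Fault-free values for test 1 (a=1, b=0, c=0): g1=1, g2=1, g3=0, giving Y=0. Observed 1.
Test 1: faults giving observed 1 are {g1 stuck-at-0, g1 inverted output, g2 stuck-at-0, g2 inverted output, g3 stuck-at-1, g3 inverted output}.
Test 2 (a=0, b=0, c=1): fault-free g1=0, g2=1, g3=0 → 0; observed 0. Eliminates g2 stuck-at-0, g2 inverted output, g3 stuck-at-1, g3 inverted output.
Test 3 (a=0, b=0, c=0): fault-free g1=0, g2=0, g3=1 → 1; observed 0. Eliminates g1 stuck-at-0.
Only g1 inverted output is consistent with every test.

g1 inverted output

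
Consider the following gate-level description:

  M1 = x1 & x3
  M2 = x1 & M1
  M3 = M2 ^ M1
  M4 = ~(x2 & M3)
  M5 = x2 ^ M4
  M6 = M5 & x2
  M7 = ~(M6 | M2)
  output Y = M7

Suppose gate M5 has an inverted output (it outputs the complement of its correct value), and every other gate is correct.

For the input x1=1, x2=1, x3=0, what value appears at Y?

Propagate with M5 forced: M1=0, M2=0, M3=0, M4=1, M5=1 [inverted output], M6=1, M7=0.
So Y = 0. (Without the fault it would be 1.)

0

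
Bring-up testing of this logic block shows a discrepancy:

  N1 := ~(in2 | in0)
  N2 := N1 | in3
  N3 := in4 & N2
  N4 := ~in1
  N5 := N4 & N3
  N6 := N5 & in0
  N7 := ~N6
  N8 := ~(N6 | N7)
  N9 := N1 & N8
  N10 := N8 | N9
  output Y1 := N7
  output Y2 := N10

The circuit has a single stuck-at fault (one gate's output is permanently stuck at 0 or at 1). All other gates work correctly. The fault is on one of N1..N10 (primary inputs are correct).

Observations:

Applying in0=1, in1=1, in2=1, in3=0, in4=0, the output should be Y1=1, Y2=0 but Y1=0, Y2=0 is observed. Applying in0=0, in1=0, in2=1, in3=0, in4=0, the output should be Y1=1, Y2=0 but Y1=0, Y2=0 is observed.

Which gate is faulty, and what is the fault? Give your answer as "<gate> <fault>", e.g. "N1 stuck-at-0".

N6 stuck-at-1

Fault-free values for test 1 (in0=1, in1=1, in2=1, in3=0, in4=0): N1=0, N2=0, N3=0, N4=0, N5=0, N6=0, N7=1, N8=0, N9=0, N10=0, giving Y1=1, Y2=0. Observed Y1=0, Y2=0.
Test 1: faults giving observed Y1=0, Y2=0 are {N5 stuck-at-1, N6 stuck-at-1}.
Test 2 (in0=0, in1=0, in2=1, in3=0, in4=0): fault-free N1=0, N2=0, N3=0, N4=1, N5=0, N6=0, N7=1, N8=0, N9=0, N10=0 → Y1=1, Y2=0; observed Y1=0, Y2=0. Eliminates N5 stuck-at-1.
Only N6 stuck-at-1 is consistent with every test.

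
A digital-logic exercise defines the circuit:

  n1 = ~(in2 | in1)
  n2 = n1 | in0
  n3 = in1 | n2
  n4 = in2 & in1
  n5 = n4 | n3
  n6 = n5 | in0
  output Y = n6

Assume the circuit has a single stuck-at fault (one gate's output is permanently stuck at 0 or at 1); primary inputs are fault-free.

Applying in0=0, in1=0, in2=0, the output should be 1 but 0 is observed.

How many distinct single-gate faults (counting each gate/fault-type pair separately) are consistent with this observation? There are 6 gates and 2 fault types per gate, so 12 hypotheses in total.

5

Fault-free: n1=1, n2=1, n3=1, n4=0, n5=1, n6=1 → 1. Observed 0.
  n1 stuck-at-0: output 0 ✓
  n1 stuck-at-1: output 1 ✗
  n2 stuck-at-0: output 0 ✓
  n2 stuck-at-1: output 1 ✗
  n3 stuck-at-0: output 0 ✓
  n3 stuck-at-1: output 1 ✗
  n4 stuck-at-0: output 1 ✗
  n4 stuck-at-1: output 1 ✗
  n5 stuck-at-0: output 0 ✓
  n5 stuck-at-1: output 1 ✗
  n6 stuck-at-0: output 0 ✓
  n6 stuck-at-1: output 1 ✗
Consistent faults: {n1 stuck-at-0, n2 stuck-at-0, n3 stuck-at-0, n5 stuck-at-0, n6 stuck-at-0} — 5 in all.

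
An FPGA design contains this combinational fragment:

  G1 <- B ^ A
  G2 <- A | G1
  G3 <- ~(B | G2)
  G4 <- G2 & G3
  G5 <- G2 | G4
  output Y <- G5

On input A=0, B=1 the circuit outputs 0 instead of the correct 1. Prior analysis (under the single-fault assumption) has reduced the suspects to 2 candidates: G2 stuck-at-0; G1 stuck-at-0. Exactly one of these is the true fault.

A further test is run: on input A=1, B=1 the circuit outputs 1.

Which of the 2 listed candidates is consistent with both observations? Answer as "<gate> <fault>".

G1 stuck-at-0

Evaluate each candidate on input A=1, B=1:
  G2 stuck-at-0: G1=0, G2=0 [stuck-at-0], G3=0, G4=0, G5=0 → 0 — eliminated
  G1 stuck-at-0: G1=0 [stuck-at-0], G2=1, G3=0, G4=0, G5=1 → 1 — matches
Only G1 stuck-at-0 reproduces the observed 1.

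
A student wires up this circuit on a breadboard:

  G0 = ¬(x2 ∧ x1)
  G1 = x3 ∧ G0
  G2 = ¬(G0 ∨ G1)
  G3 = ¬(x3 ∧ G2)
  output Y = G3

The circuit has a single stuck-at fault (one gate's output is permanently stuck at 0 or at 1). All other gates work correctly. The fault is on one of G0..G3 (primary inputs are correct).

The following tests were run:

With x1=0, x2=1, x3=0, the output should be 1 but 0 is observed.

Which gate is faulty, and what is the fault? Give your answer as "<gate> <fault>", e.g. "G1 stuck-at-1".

Fault-free values for test 1 (x1=0, x2=1, x3=0): G0=1, G1=0, G2=0, G3=1, giving Y=1. Observed 0.
Test 1: faults giving observed 0 are {G3 stuck-at-0}.
Only G3 stuck-at-0 is consistent with every test.

G3 stuck-at-0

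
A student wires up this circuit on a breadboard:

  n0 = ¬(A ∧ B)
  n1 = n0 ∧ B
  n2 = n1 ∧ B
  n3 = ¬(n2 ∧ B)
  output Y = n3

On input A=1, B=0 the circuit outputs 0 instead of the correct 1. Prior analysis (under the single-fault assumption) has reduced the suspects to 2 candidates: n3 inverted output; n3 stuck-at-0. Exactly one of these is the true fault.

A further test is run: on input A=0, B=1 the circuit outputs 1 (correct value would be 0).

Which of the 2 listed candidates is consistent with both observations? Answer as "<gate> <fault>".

Evaluate each candidate on input A=0, B=1:
  n3 inverted output: n0=1, n1=1, n2=1, n3=1 [inverted output] → 1 — matches
  n3 stuck-at-0: n0=1, n1=1, n2=1, n3=0 [stuck-at-0] → 0 — eliminated
Only n3 inverted output reproduces the observed 1.

n3 inverted output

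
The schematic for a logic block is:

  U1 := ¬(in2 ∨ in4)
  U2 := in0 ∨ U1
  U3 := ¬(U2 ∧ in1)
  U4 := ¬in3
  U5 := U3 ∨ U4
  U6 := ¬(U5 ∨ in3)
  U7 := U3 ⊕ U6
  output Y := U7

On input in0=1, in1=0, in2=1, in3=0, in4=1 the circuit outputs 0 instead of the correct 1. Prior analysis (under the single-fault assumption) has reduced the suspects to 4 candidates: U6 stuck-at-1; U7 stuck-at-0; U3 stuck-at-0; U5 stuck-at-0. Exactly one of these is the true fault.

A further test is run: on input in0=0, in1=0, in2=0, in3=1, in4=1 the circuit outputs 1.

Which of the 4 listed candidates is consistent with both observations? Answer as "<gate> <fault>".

Evaluate each candidate on input in0=0, in1=0, in2=0, in3=1, in4=1:
  U6 stuck-at-1: U1=0, U2=0, U3=1, U4=0, U5=1, U6=1 [stuck-at-1], U7=0 → 0 — eliminated
  U7 stuck-at-0: U1=0, U2=0, U3=1, U4=0, U5=1, U6=0, U7=0 [stuck-at-0] → 0 — eliminated
  U3 stuck-at-0: U1=0, U2=0, U3=0 [stuck-at-0], U4=0, U5=0, U6=0, U7=0 → 0 — eliminated
  U5 stuck-at-0: U1=0, U2=0, U3=1, U4=0, U5=0 [stuck-at-0], U6=0, U7=1 → 1 — matches
Only U5 stuck-at-0 reproduces the observed 1.

U5 stuck-at-0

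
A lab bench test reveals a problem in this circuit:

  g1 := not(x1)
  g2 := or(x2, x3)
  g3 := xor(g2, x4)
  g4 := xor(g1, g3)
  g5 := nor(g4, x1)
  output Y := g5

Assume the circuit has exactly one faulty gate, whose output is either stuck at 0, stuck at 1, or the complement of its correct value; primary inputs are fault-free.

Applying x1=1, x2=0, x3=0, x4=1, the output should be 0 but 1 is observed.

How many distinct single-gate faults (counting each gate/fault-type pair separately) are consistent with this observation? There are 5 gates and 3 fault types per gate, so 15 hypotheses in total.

Fault-free: g1=0, g2=0, g3=1, g4=1, g5=0 → 0. Observed 1.
  g1: none of the 3 fault types match ✗
  g2: none of the 3 fault types match ✗
  g3: none of the 3 fault types match ✗
  g4: none of the 3 fault types match ✗
  g5: stuck-at-1, inverted output ✓; others ✗
Consistent faults: {g5 stuck-at-1, g5 inverted output} — 2 in all.

2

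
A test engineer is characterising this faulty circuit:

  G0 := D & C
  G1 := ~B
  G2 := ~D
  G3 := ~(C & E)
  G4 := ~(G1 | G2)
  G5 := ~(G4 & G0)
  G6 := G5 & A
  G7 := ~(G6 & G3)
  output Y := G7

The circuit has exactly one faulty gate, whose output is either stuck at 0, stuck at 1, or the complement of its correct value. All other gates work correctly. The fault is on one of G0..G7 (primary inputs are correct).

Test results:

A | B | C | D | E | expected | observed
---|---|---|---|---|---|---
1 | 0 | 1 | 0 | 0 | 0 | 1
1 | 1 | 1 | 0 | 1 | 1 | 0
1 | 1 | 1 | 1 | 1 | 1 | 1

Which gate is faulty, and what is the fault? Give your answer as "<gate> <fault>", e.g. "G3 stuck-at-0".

Fault-free values for test 1 (A=1, B=0, C=1, D=0, E=0): G0=0, G1=1, G2=1, G3=1, G4=0, G5=1, G6=1, G7=0, giving Y=0. Observed 1.
Test 1: faults giving observed 1 are {G3 stuck-at-0, G3 inverted output, G5 stuck-at-0, G5 inverted output, G6 stuck-at-0, G6 inverted output, G7 stuck-at-1, G7 inverted output}.
Test 2 (A=1, B=1, C=1, D=0, E=1): fault-free G0=0, G1=0, G2=1, G3=0, G4=0, G5=1, G6=1, G7=1 → 1; observed 0. Eliminates G3 stuck-at-0, G5 stuck-at-0, G5 inverted output, G6 stuck-at-0, G6 inverted output, G7 stuck-at-1.
Test 3 (A=1, B=1, C=1, D=1, E=1): fault-free G0=1, G1=0, G2=0, G3=0, G4=1, G5=0, G6=0, G7=1 → 1; observed 1. Eliminates G7 inverted output.
Only G3 inverted output is consistent with every test.

G3 inverted output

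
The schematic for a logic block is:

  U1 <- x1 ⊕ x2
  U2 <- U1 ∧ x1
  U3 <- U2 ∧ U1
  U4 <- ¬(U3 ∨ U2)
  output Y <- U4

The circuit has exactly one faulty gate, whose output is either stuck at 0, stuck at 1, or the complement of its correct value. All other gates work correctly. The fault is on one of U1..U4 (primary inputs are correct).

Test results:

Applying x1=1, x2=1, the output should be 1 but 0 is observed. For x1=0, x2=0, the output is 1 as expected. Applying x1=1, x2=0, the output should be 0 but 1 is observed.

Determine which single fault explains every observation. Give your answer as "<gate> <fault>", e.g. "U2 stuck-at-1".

U1 inverted output

Fault-free values for test 1 (x1=1, x2=1): U1=0, U2=0, U3=0, U4=1, giving Y=1. Observed 0.
Test 1: faults giving observed 0 are {U1 stuck-at-1, U1 inverted output, U2 stuck-at-1, U2 inverted output, U3 stuck-at-1, U3 inverted output, U4 stuck-at-0, U4 inverted output}.
Test 2 (x1=0, x2=0): fault-free U1=0, U2=0, U3=0, U4=1 → 1; observed 1. Eliminates U2 stuck-at-1, U2 inverted output, U3 stuck-at-1, U3 inverted output, U4 stuck-at-0, U4 inverted output.
Test 3 (x1=1, x2=0): fault-free U1=1, U2=1, U3=1, U4=0 → 0; observed 1. Eliminates U1 stuck-at-1.
Only U1 inverted output is consistent with every test.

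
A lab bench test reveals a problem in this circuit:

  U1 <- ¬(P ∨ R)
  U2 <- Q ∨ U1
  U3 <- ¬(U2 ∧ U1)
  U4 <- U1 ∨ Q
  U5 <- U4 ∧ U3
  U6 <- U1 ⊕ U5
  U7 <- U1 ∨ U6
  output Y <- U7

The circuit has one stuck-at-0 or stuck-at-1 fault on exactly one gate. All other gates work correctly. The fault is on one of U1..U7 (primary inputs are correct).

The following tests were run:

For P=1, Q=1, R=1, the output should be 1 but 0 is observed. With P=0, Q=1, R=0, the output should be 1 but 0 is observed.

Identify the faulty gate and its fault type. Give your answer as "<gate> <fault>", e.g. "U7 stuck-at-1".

Fault-free values for test 1 (P=1, Q=1, R=1): U1=0, U2=1, U3=1, U4=1, U5=1, U6=1, U7=1, giving Y=1. Observed 0.
Test 1: faults giving observed 0 are {U3 stuck-at-0, U4 stuck-at-0, U5 stuck-at-0, U6 stuck-at-0, U7 stuck-at-0}.
Test 2 (P=0, Q=1, R=0): fault-free U1=1, U2=1, U3=0, U4=1, U5=0, U6=1, U7=1 → 1; observed 0. Eliminates U3 stuck-at-0, U4 stuck-at-0, U5 stuck-at-0, U6 stuck-at-0.
Only U7 stuck-at-0 is consistent with every test.

U7 stuck-at-0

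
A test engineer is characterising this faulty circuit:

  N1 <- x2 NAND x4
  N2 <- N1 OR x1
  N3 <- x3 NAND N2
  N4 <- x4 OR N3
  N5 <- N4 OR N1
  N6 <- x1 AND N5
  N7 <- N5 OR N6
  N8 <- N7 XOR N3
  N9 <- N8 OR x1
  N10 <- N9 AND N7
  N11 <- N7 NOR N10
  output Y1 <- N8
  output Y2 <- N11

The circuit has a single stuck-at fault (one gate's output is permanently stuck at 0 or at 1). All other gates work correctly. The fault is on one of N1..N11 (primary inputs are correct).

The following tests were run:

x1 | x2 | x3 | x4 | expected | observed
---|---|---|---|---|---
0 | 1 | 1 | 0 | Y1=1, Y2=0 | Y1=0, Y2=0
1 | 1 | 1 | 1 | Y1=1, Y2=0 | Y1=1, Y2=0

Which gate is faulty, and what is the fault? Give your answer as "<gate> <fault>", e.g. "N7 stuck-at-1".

Fault-free values for test 1 (x1=0, x2=1, x3=1, x4=0): N1=1, N2=1, N3=0, N4=0, N5=1, N6=0, N7=1, N8=1, N9=1, N10=1, N11=0, giving Y1=1, Y2=0. Observed Y1=0, Y2=0.
Test 1: faults giving observed Y1=0, Y2=0 are {N1 stuck-at-0, N2 stuck-at-0, N3 stuck-at-1, N8 stuck-at-0}.
Test 2 (x1=1, x2=1, x3=1, x4=1): fault-free N1=0, N2=1, N3=0, N4=1, N5=1, N6=1, N7=1, N8=1, N9=1, N10=1, N11=0 → Y1=1, Y2=0; observed Y1=1, Y2=0. Eliminates N2 stuck-at-0, N3 stuck-at-1, N8 stuck-at-0.
Only N1 stuck-at-0 is consistent with every test.

N1 stuck-at-0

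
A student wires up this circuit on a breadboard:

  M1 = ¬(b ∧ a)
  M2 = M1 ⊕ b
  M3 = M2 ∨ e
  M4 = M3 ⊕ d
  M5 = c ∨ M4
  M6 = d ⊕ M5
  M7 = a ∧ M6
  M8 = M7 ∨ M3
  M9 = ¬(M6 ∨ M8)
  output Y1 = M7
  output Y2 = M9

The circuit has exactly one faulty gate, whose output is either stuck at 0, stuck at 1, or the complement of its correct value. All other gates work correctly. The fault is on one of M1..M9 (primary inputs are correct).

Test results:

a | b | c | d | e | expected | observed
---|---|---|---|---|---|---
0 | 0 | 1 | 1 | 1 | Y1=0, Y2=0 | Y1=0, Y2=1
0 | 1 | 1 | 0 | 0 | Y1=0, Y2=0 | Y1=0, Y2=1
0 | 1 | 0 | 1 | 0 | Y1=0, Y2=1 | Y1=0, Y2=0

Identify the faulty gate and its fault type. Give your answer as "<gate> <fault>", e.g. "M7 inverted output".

Fault-free values for test 1 (a=0, b=0, c=1, d=1, e=1): M1=1, M2=1, M3=1, M4=0, M5=1, M6=0, M7=0, M8=1, M9=0, giving Y1=0, Y2=0. Observed Y1=0, Y2=1.
Test 1: faults giving observed Y1=0, Y2=1 are {M3 stuck-at-0, M3 inverted output, M8 stuck-at-0, M8 inverted output, M9 stuck-at-1, M9 inverted output}.
Test 2 (a=0, b=1, c=1, d=0, e=0): fault-free M1=1, M2=0, M3=0, M4=0, M5=1, M6=1, M7=0, M8=0, M9=0 → Y1=0, Y2=0; observed Y1=0, Y2=1. Eliminates M3 stuck-at-0, M3 inverted output, M8 stuck-at-0, M8 inverted output.
Test 3 (a=0, b=1, c=0, d=1, e=0): fault-free M1=1, M2=0, M3=0, M4=1, M5=1, M6=0, M7=0, M8=0, M9=1 → Y1=0, Y2=1; observed Y1=0, Y2=0. Eliminates M9 stuck-at-1.
Only M9 inverted output is consistent with every test.

M9 inverted output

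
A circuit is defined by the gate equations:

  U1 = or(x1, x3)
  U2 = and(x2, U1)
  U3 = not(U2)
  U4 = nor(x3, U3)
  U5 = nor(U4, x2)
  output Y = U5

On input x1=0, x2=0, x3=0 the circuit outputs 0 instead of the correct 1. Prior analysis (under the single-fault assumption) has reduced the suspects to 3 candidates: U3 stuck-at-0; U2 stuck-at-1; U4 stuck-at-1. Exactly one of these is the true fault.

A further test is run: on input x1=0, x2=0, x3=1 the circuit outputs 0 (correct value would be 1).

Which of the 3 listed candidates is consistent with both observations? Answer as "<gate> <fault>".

U4 stuck-at-1

Evaluate each candidate on input x1=0, x2=0, x3=1:
  U3 stuck-at-0: U1=1, U2=0, U3=0 [stuck-at-0], U4=0, U5=1 → 1 — eliminated
  U2 stuck-at-1: U1=1, U2=1 [stuck-at-1], U3=0, U4=0, U5=1 → 1 — eliminated
  U4 stuck-at-1: U1=1, U2=0, U3=1, U4=1 [stuck-at-1], U5=0 → 0 — matches
Only U4 stuck-at-1 reproduces the observed 0.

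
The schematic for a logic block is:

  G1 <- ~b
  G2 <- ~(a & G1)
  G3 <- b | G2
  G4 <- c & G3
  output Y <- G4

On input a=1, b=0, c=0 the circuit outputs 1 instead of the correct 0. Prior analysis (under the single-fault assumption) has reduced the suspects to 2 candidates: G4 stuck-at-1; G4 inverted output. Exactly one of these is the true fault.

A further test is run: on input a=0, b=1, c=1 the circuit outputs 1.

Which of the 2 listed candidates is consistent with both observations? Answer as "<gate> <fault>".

Evaluate each candidate on input a=0, b=1, c=1:
  G4 stuck-at-1: G1=0, G2=1, G3=1, G4=1 [stuck-at-1] → 1 — matches
  G4 inverted output: G1=0, G2=1, G3=1, G4=0 [inverted output] → 0 — eliminated
Only G4 stuck-at-1 reproduces the observed 1.

G4 stuck-at-1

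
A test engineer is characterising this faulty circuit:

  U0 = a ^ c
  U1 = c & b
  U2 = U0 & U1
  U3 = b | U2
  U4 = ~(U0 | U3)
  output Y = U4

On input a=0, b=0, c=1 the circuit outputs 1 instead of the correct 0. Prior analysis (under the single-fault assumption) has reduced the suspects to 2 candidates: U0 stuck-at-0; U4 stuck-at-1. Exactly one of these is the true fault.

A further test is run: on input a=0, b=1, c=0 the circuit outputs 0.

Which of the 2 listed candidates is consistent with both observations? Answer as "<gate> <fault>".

U0 stuck-at-0

Evaluate each candidate on input a=0, b=1, c=0:
  U0 stuck-at-0: U0=0 [stuck-at-0], U1=0, U2=0, U3=1, U4=0 → 0 — matches
  U4 stuck-at-1: U0=0, U1=0, U2=0, U3=1, U4=1 [stuck-at-1] → 1 — eliminated
Only U0 stuck-at-0 reproduces the observed 0.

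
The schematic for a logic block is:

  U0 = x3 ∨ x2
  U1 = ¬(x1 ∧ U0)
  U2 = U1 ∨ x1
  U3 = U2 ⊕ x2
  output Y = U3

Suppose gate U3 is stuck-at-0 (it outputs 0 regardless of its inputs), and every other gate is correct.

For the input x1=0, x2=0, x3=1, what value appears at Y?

Propagate with U3 forced: U0=1, U1=1, U2=1, U3=0 [stuck-at-0].
So Y = 0. (Without the fault it would be 1.)

0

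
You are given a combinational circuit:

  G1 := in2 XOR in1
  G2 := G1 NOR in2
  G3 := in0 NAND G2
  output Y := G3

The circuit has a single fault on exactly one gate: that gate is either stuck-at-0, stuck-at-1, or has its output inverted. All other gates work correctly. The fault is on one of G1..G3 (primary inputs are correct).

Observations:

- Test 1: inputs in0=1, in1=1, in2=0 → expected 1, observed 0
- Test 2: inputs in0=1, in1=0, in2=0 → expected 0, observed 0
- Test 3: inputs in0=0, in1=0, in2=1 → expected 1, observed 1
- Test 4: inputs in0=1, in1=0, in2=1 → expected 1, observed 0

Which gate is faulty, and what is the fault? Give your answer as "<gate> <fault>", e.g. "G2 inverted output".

Fault-free values for test 1 (in0=1, in1=1, in2=0): G1=1, G2=0, G3=1, giving Y=1. Observed 0.
Test 1: faults giving observed 0 are {G1 stuck-at-0, G1 inverted output, G2 stuck-at-1, G2 inverted output, G3 stuck-at-0, G3 inverted output}.
Test 2 (in0=1, in1=0, in2=0): fault-free G1=0, G2=1, G3=0 → 0; observed 0. Eliminates G1 inverted output, G2 inverted output, G3 inverted output.
Test 3 (in0=0, in1=0, in2=1): fault-free G1=1, G2=0, G3=1 → 1; observed 1. Eliminates G3 stuck-at-0.
Test 4 (in0=1, in1=0, in2=1): fault-free G1=1, G2=0, G3=1 → 1; observed 0. Eliminates G1 stuck-at-0.
Only G2 stuck-at-1 is consistent with every test.

G2 stuck-at-1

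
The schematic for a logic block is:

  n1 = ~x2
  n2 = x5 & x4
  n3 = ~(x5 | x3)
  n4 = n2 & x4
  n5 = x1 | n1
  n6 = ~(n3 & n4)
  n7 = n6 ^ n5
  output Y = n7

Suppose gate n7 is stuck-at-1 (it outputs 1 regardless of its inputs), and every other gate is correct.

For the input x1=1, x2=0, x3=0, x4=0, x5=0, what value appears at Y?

1

Propagate with n7 forced: n1=1, n2=0, n3=1, n4=0, n5=1, n6=1, n7=1 [stuck-at-1].
So Y = 1. (Without the fault it would be 0.)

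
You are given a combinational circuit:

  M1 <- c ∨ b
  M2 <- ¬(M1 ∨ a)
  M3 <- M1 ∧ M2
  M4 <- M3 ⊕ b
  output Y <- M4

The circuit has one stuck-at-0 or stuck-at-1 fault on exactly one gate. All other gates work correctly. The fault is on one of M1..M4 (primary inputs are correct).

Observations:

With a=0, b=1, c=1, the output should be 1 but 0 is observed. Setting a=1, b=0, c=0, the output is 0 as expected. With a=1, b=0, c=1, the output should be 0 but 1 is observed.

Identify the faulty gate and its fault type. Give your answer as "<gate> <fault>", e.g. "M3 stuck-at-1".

Fault-free values for test 1 (a=0, b=1, c=1): M1=1, M2=0, M3=0, M4=1, giving Y=1. Observed 0.
Test 1: faults giving observed 0 are {M2 stuck-at-1, M3 stuck-at-1, M4 stuck-at-0}.
Test 2 (a=1, b=0, c=0): fault-free M1=0, M2=0, M3=0, M4=0 → 0; observed 0. Eliminates M3 stuck-at-1.
Test 3 (a=1, b=0, c=1): fault-free M1=1, M2=0, M3=0, M4=0 → 0; observed 1. Eliminates M4 stuck-at-0.
Only M2 stuck-at-1 is consistent with every test.

M2 stuck-at-1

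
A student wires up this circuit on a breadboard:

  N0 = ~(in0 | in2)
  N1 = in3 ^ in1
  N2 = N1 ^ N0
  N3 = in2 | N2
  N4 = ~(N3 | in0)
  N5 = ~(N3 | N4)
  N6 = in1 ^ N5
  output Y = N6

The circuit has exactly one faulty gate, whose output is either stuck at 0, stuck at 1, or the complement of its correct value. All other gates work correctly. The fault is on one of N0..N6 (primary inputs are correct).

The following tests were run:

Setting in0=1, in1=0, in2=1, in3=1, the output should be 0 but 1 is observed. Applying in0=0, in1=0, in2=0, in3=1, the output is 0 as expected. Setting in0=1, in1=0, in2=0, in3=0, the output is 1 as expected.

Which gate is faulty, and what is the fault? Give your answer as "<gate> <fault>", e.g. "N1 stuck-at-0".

Fault-free values for test 1 (in0=1, in1=0, in2=1, in3=1): N0=0, N1=1, N2=1, N3=1, N4=0, N5=0, N6=0, giving Y=0. Observed 1.
Test 1: faults giving observed 1 are {N3 stuck-at-0, N3 inverted output, N5 stuck-at-1, N5 inverted output, N6 stuck-at-1, N6 inverted output}.
Test 2 (in0=0, in1=0, in2=0, in3=1): fault-free N0=1, N1=1, N2=0, N3=0, N4=1, N5=0, N6=0 → 0; observed 0. Eliminates N5 stuck-at-1, N5 inverted output, N6 stuck-at-1, N6 inverted output.
Test 3 (in0=1, in1=0, in2=0, in3=0): fault-free N0=0, N1=0, N2=0, N3=0, N4=0, N5=1, N6=1 → 1; observed 1. Eliminates N3 inverted output.
Only N3 stuck-at-0 is consistent with every test.

N3 stuck-at-0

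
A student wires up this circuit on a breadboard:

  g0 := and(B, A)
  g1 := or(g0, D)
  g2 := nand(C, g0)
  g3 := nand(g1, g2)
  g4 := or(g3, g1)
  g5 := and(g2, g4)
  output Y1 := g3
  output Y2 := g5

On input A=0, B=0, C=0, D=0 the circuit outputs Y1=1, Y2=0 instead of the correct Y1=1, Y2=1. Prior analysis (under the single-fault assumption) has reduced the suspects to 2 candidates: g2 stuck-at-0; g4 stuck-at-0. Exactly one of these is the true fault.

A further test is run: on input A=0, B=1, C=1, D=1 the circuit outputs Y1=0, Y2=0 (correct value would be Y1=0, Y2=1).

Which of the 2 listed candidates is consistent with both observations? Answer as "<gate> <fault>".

g4 stuck-at-0

Evaluate each candidate on input A=0, B=1, C=1, D=1:
  g2 stuck-at-0: g0=0, g1=1, g2=0 [stuck-at-0], g3=1, g4=1, g5=0 → Y1=1, Y2=0 — eliminated
  g4 stuck-at-0: g0=0, g1=1, g2=1, g3=0, g4=0 [stuck-at-0], g5=0 → Y1=0, Y2=0 — matches
Only g4 stuck-at-0 reproduces the observed Y1=0, Y2=0.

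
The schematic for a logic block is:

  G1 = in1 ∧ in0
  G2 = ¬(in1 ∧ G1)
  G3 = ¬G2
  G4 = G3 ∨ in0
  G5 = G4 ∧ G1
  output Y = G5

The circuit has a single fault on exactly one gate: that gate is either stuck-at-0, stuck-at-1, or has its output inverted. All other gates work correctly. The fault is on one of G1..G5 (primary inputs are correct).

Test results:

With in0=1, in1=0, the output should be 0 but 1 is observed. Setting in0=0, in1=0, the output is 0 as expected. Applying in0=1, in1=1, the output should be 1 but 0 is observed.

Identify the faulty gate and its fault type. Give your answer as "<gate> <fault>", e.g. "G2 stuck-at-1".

Fault-free values for test 1 (in0=1, in1=0): G1=0, G2=1, G3=0, G4=1, G5=0, giving Y=0. Observed 1.
Test 1: faults giving observed 1 are {G1 stuck-at-1, G1 inverted output, G5 stuck-at-1, G5 inverted output}.
Test 2 (in0=0, in1=0): fault-free G1=0, G2=1, G3=0, G4=0, G5=0 → 0; observed 0. Eliminates G5 stuck-at-1, G5 inverted output.
Test 3 (in0=1, in1=1): fault-free G1=1, G2=0, G3=1, G4=1, G5=1 → 1; observed 0. Eliminates G1 stuck-at-1.
Only G1 inverted output is consistent with every test.

G1 inverted output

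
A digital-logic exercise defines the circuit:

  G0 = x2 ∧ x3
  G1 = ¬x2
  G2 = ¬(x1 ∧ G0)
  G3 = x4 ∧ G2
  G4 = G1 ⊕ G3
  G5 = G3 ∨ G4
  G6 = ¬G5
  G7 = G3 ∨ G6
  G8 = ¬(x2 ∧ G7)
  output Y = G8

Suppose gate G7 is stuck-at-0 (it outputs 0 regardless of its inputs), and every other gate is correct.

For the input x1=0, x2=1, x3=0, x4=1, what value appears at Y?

Propagate with G7 forced: G0=0, G1=0, G2=1, G3=1, G4=1, G5=1, G6=0, G7=0 [stuck-at-0], G8=1.
So Y = 1. (Without the fault it would be 0.)

1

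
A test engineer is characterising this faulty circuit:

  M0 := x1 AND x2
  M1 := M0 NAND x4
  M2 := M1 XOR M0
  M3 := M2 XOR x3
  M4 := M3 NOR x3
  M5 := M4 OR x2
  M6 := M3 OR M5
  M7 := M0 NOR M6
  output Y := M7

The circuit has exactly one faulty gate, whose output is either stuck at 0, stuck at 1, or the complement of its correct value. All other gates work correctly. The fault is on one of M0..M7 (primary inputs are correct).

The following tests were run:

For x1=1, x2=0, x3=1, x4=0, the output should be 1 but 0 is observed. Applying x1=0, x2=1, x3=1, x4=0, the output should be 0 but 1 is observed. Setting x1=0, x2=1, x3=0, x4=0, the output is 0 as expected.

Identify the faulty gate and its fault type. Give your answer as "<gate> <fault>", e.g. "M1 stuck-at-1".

Fault-free values for test 1 (x1=1, x2=0, x3=1, x4=0): M0=0, M1=1, M2=1, M3=0, M4=0, M5=0, M6=0, M7=1, giving Y=1. Observed 0.
Test 1: faults giving observed 0 are {M0 stuck-at-1, M0 inverted output, M1 stuck-at-0, M1 inverted output, M2 stuck-at-0, M2 inverted output, M3 stuck-at-1, M3 inverted output, M4 stuck-at-1, M4 inverted output, M5 stuck-at-1, M5 inverted output, M6 stuck-at-1, M6 inverted output, M7 stuck-at-0, M7 inverted output}.
Test 2 (x1=0, x2=1, x3=1, x4=0): fault-free M0=0, M1=1, M2=1, M3=0, M4=0, M5=1, M6=1, M7=0 → 0; observed 1. Eliminates M0 stuck-at-1, M0 inverted output, M1 stuck-at-0, M1 inverted output, M2 stuck-at-0, M2 inverted output, M3 stuck-at-1, M3 inverted output, M4 stuck-at-1, M4 inverted output, M5 stuck-at-1, M6 stuck-at-1, M7 stuck-at-0.
Test 3 (x1=0, x2=1, x3=0, x4=0): fault-free M0=0, M1=1, M2=1, M3=1, M4=0, M5=1, M6=1, M7=0 → 0; observed 0. Eliminates M6 inverted output, M7 inverted output.
Only M5 inverted output is consistent with every test.

M5 inverted output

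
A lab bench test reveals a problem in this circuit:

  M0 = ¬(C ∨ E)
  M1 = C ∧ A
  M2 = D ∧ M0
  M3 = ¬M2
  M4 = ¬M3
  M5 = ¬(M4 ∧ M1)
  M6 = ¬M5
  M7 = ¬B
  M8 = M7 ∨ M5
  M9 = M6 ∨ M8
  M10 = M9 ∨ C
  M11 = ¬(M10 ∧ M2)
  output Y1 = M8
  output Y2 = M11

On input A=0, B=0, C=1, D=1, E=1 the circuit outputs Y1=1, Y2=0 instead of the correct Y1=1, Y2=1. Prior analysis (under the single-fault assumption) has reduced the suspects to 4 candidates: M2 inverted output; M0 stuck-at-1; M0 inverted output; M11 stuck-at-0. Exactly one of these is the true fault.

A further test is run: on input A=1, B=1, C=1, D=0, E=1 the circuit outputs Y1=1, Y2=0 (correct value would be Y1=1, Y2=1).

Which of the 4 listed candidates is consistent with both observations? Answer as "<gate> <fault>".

Evaluate each candidate on input A=1, B=1, C=1, D=0, E=1:
  M2 inverted output: M0=0, M1=1, M2=1 [inverted output], M3=0, M4=1, M5=0, M6=1, M7=0, M8=0, M9=1, M10=1, M11=0 → Y1=0, Y2=0 — eliminated
  M0 stuck-at-1: M0=1 [stuck-at-1], M1=1, M2=0, M3=1, M4=0, M5=1, M6=0, M7=0, M8=1, M9=1, M10=1, M11=1 → Y1=1, Y2=1 — eliminated
  M0 inverted output: M0=1 [inverted output], M1=1, M2=0, M3=1, M4=0, M5=1, M6=0, M7=0, M8=1, M9=1, M10=1, M11=1 → Y1=1, Y2=1 — eliminated
  M11 stuck-at-0: M0=0, M1=1, M2=0, M3=1, M4=0, M5=1, M6=0, M7=0, M8=1, M9=1, M10=1, M11=0 [stuck-at-0] → Y1=1, Y2=0 — matches
Only M11 stuck-at-0 reproduces the observed Y1=1, Y2=0.

M11 stuck-at-0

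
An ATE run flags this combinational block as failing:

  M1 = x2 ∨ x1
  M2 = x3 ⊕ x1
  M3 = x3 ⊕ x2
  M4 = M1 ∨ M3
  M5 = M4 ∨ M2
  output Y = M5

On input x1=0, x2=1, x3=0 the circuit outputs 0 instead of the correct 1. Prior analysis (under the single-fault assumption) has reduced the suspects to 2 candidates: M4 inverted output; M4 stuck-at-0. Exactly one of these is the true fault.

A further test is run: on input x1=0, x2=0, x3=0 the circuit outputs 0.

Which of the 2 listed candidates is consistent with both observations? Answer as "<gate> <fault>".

Evaluate each candidate on input x1=0, x2=0, x3=0:
  M4 inverted output: M1=0, M2=0, M3=0, M4=1 [inverted output], M5=1 → 1 — eliminated
  M4 stuck-at-0: M1=0, M2=0, M3=0, M4=0 [stuck-at-0], M5=0 → 0 — matches
Only M4 stuck-at-0 reproduces the observed 0.

M4 stuck-at-0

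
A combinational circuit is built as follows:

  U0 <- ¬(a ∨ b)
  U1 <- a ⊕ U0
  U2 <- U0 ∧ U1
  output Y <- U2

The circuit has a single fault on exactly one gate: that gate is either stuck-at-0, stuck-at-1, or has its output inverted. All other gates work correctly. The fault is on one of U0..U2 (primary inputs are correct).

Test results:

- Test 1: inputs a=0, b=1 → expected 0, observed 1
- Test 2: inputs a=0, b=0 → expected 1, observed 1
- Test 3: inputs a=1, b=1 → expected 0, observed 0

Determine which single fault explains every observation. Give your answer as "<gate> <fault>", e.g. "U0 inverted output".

Fault-free values for test 1 (a=0, b=1): U0=0, U1=0, U2=0, giving Y=0. Observed 1.
Test 1: faults giving observed 1 are {U0 stuck-at-1, U0 inverted output, U2 stuck-at-1, U2 inverted output}.
Test 2 (a=0, b=0): fault-free U0=1, U1=1, U2=1 → 1; observed 1. Eliminates U0 inverted output, U2 inverted output.
Test 3 (a=1, b=1): fault-free U0=0, U1=1, U2=0 → 0; observed 0. Eliminates U2 stuck-at-1.
Only U0 stuck-at-1 is consistent with every test.

U0 stuck-at-1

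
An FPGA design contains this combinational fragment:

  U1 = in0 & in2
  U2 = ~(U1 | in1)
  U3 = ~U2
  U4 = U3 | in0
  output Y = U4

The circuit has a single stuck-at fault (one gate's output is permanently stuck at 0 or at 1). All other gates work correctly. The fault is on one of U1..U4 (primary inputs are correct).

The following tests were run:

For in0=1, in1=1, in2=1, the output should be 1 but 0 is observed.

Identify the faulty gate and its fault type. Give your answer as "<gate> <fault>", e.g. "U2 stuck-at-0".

Fault-free values for test 1 (in0=1, in1=1, in2=1): U1=1, U2=0, U3=1, U4=1, giving Y=1. Observed 0.
Test 1: faults giving observed 0 are {U4 stuck-at-0}.
Only U4 stuck-at-0 is consistent with every test.

U4 stuck-at-0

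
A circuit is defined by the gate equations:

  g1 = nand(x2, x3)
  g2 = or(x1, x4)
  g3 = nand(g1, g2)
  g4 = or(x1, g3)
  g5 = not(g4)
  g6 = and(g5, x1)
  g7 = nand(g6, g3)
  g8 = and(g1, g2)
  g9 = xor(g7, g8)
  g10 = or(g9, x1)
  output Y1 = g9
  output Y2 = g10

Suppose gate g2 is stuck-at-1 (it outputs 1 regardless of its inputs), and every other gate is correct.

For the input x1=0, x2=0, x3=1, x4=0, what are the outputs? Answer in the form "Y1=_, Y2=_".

Y1=0, Y2=0

Propagate with g2 forced: g1=1, g2=1 [stuck-at-1], g3=0, g4=0, g5=1, g6=0, g7=1, g8=1, g9=0, g10=0.
So the outputs are Y1=0, Y2=0. (Without the fault they would be Y1=1, Y2=1.)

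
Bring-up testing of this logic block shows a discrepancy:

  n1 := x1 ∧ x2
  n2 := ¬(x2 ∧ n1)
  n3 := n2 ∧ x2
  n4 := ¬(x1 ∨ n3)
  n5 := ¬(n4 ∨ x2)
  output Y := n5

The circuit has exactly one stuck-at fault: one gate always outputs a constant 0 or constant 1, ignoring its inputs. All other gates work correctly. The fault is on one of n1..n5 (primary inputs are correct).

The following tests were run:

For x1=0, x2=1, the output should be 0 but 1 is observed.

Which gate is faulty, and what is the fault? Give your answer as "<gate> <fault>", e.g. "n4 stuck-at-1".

Fault-free values for test 1 (x1=0, x2=1): n1=0, n2=1, n3=1, n4=0, n5=0, giving Y=0. Observed 1.
Test 1: faults giving observed 1 are {n5 stuck-at-1}.
Only n5 stuck-at-1 is consistent with every test.

n5 stuck-at-1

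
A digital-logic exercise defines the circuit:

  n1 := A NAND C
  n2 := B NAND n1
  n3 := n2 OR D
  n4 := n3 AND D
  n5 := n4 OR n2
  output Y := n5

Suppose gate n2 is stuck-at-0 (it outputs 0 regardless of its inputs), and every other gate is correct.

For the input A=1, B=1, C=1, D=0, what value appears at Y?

0

Propagate with n2 forced: n1=0, n2=0 [stuck-at-0], n3=0, n4=0, n5=0.
So Y = 0. (Without the fault it would be 1.)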